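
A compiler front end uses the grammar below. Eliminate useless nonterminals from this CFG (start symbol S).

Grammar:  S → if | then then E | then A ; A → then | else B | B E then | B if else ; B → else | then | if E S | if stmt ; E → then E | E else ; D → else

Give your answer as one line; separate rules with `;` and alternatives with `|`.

Generating nonterminals: {A, B, D, S}.
Reachable from S after that: {A, B, S}.
Removed useless symbols: {D, E} and every production mentioning them.

S → if | then A; A → then | else B | B if else; B → else | then | if stmt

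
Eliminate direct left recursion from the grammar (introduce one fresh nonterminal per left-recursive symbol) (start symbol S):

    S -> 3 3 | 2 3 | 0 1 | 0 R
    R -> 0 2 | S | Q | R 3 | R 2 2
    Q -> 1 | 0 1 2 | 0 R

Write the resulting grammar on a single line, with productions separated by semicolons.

Left recursion appears on R.
For R: α = {3, 2 2}, β = {0 2, S, Q}. Rewrite as R → β R' and R' → α R' | ε.

S -> 3 3 | 2 3 | 0 1 | 0 R; R -> 0 2 R' | S R' | Q R'; Q -> 1 | 0 1 2 | 0 R; R' -> 3 R' | 2 2 R' | epsilon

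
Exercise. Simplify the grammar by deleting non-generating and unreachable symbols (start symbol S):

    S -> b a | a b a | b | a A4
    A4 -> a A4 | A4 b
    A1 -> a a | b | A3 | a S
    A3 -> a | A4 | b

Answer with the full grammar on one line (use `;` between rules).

Generating nonterminals: {A1, A3, S}.
Reachable from S after that: {S}.
Removed useless symbols: {A1, A3, A4} and every production mentioning them.

S -> b a | a b a | b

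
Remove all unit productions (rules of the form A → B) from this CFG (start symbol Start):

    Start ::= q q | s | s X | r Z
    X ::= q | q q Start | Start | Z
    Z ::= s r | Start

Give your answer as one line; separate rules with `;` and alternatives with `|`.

Start ::= q q | s | s X | r Z; X ::= s r | q q | s | s X | r Z | q | q q Start; Z ::= s r | q q | s | s X | r Z

Unit pairs: X ⇒* {Start, Z}; Z ⇒* {Start}.
For each unit pair (A, B), copy every non-unit production of B to A, then drop all unit productions.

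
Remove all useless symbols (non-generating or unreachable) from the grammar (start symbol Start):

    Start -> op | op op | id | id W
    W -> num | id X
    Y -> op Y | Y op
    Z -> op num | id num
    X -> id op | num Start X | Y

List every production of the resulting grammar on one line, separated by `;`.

Start -> op | op op | id | id W; W -> num | id X; X -> id op | num Start X

Generating nonterminals: {Start, W, X, Z}.
Reachable from Start after that: {Start, W, X}.
Removed useless symbols: {Y, Z} and every production mentioning them.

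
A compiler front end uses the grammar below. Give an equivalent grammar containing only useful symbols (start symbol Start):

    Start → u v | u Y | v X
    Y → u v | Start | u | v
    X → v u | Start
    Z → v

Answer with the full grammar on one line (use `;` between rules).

Generating nonterminals: {Start, X, Y, Z}.
Reachable from Start after that: {Start, X, Y}.
Removed useless symbols: {Z} and every production mentioning them.

Start → u v | u Y | v X; Y → u v | Start | u | v; X → v u | Start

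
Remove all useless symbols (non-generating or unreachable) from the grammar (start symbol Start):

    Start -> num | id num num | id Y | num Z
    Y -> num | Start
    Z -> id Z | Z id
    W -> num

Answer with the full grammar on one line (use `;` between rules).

Generating nonterminals: {Start, W, Y}.
Reachable from Start after that: {Start, Y}.
Removed useless symbols: {W, Z} and every production mentioning them.

Start -> num | id num num | id Y; Y -> num | Start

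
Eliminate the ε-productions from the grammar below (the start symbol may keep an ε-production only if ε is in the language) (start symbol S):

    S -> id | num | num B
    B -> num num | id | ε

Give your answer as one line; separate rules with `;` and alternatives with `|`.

Nullable nonterminals: {B}.
ε ∉ L(G), so no ε-production is kept.

S -> id | num | num B; B -> num num | id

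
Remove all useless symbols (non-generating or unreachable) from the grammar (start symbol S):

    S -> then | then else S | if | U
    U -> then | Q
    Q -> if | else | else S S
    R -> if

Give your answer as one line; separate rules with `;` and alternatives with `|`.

S -> then | then else S | if | U; U -> then | Q; Q -> if | else | else S S

Generating nonterminals: {Q, R, S, U}.
Reachable from S after that: {Q, S, U}.
Removed useless symbols: {R} and every production mentioning them.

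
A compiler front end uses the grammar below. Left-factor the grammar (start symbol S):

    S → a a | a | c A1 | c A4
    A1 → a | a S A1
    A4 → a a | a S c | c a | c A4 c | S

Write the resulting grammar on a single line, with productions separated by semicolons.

S → a S' | c S''; A1 → a A1'; A4 → S | a A4' | c A4''; S' → a | ε; S'' → A1 | A4; A1' → ε | S A1; A4' → a | S c; A4'' → a | A4 c

S has alternatives sharing prefix 'a': factor to S → a S' with S' → a | ε.
S has alternatives sharing prefix 'c': factor to S → c S'' with S'' → A1 | A4.
A1 has alternatives sharing prefix 'a': factor to A1 → a A1' with A1' → ε | S A1.
A4 has alternatives sharing prefix 'a': factor to A4 → a A4' with A4' → a | S c.
A4 has alternatives sharing prefix 'c': factor to A4 → c A4'' with A4'' → a | A4 c.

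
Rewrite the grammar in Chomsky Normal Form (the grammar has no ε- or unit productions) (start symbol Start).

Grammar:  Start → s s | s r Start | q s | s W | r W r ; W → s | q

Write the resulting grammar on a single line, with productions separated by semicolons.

Introduce a nonterminal for each terminal appearing in a rule of length ≥ 2: X1 → s, X2 → r, X3 → q.
Binarize each right-hand side of length ≥ 3 by chaining fresh nonterminals (Y1, Y2, …): affected rules were Start → X1 X2 Start; Start → X2 W X2.

Start → X1 X1 | X1 Y1 | X3 X1 | X1 W | X2 Y2; W → s | q; X1 → s; X2 → r; X3 → q; Y1 → X2 Start; Y2 → W X2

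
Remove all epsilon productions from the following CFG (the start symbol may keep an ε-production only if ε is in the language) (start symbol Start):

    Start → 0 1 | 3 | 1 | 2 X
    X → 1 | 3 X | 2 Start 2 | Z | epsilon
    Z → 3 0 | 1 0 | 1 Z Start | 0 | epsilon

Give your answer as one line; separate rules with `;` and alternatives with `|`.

Nullable nonterminals: {X, Z}.
ε ∉ L(G), so no ε-production is kept.
Add the nullable-subset variants: Start → 2 X gives 2 X | 2. X → 3 X gives 3 X | 3. Z → 1 Z Start gives 1 Z Start | 1 Start.

Start → 0 1 | 3 | 1 | 2 X | 2; X → 1 | 3 X | 3 | 2 Start 2 | Z; Z → 3 0 | 1 0 | 1 Z Start | 1 Start | 0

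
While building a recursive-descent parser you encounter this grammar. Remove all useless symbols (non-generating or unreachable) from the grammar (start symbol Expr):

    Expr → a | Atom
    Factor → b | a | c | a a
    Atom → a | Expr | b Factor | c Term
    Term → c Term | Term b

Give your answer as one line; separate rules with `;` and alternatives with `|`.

Generating nonterminals: {Atom, Expr, Factor}.
Reachable from Expr after that: {Atom, Expr, Factor}.
Removed useless symbols: {Term} and every production mentioning them.

Expr → a | Atom; Factor → b | a | c | a a; Atom → a | Expr | b Factor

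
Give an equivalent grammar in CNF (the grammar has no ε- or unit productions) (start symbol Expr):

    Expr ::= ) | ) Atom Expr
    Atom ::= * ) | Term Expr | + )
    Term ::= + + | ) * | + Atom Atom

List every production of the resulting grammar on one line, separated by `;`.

Expr ::= ) | X1 Y1; Atom ::= X2 X1 | Term Expr | X3 X1; Term ::= X3 X3 | X1 X2 | X3 Y2; X1 ::= ); X2 ::= *; X3 ::= +; Y1 ::= Atom Expr; Y2 ::= Atom Atom

Introduce a nonterminal for each terminal appearing in a rule of length ≥ 2: X1 → ), X2 → *, X3 → +.
Binarize each right-hand side of length ≥ 3 by chaining fresh nonterminals (Y1, Y2, …): affected rules were Expr → X1 Atom Expr; Term → X3 Atom Atom.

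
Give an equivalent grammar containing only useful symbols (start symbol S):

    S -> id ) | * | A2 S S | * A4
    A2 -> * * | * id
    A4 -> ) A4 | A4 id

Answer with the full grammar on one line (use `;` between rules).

S -> id ) | * | A2 S S; A2 -> * * | * id

Generating nonterminals: {A2, S}.
Reachable from S after that: {A2, S}.
Removed useless symbols: {A4} and every production mentioning them.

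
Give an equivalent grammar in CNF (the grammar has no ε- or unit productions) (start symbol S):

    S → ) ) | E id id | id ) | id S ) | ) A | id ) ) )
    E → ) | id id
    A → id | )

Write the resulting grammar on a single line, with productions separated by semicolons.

Introduce a nonterminal for each terminal appearing in a rule of length ≥ 2: X1 → ), X2 → id.
Binarize each right-hand side of length ≥ 3 by chaining fresh nonterminals (Y1, Y2, …): affected rules were S → E X2 X2; S → X2 S X1; S → X2 X1 X1 X1.

S → X1 X1 | E Y1 | X2 X1 | X2 Y2 | X1 A | X2 Y3; E → ) | X2 X2; A → id | ); X1 → ); X2 → id; Y1 → X2 X2; Y2 → S X1; Y3 → X1 Y4; Y4 → X1 X1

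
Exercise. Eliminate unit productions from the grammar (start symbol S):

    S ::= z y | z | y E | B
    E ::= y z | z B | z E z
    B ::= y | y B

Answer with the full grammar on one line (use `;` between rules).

S ::= y | y B | z y | z | y E; E ::= y z | z B | z E z; B ::= y | y B

Unit pairs: S ⇒* {B}.
For each unit pair (A, B), copy every non-unit production of B to A, then drop all unit productions.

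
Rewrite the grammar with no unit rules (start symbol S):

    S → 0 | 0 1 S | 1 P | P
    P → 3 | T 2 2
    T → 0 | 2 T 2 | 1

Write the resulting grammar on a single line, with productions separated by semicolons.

Unit pairs: S ⇒* {P}.
Replace each nonterminal's rules with the union of the non-unit rules of every nonterminal it unit-derives.

S → 0 | 0 1 S | 1 P | 3 | T 2 2; P → 3 | T 2 2; T → 0 | 2 T 2 | 1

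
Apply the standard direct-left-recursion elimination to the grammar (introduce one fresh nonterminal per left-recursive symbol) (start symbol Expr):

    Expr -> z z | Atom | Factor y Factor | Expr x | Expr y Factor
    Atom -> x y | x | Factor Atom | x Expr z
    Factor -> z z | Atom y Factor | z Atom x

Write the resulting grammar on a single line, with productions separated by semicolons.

Expr is directly left-recursive.
For Expr: α = {x, y Factor}, β = {z z, Atom, Factor y Factor}. Rewrite as Expr → β Expr1 and Expr1 → α Expr1 | ε.

Expr -> z z Expr1 | Atom Expr1 | Factor y Factor Expr1; Atom -> x y | x | Factor Atom | x Expr z; Factor -> z z | Atom y Factor | z Atom x; Expr1 -> x Expr1 | y Factor Expr1 | eps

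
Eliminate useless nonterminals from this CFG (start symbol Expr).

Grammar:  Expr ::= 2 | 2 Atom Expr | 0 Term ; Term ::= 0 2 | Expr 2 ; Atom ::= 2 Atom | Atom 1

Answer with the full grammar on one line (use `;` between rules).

Generating nonterminals: {Expr, Term}.
Reachable from Expr after that: {Expr, Term}.
Removed useless symbols: {Atom} and every production mentioning them.

Expr ::= 2 | 0 Term; Term ::= 0 2 | Expr 2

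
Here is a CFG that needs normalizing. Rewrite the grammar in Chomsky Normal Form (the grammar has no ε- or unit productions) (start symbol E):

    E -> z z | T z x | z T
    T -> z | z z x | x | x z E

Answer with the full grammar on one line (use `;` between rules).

Introduce a nonterminal for each terminal appearing in a rule of length ≥ 2: X1 → z, X2 → x.
Binarize each right-hand side of length ≥ 3 by chaining fresh nonterminals (Y1, Y2, …): affected rules were E → T X1 X2; T → X1 X1 X2; T → X2 X1 E.

E -> X1 X1 | T Y1 | X1 T; T -> z | X1 Y2 | x | X2 Y3; X1 -> z; X2 -> x; Y1 -> X1 X2; Y2 -> X1 X2; Y3 -> X1 E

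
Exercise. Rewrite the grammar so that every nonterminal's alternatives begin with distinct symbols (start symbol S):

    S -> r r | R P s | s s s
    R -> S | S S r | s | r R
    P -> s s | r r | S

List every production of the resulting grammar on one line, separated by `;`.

R has alternatives sharing prefix 'S': factor to R → S R' with R' → ε | S r.

S -> r r | R P s | s s s; R -> s | r R | S R'; P -> s s | r r | S; R' -> ε | S r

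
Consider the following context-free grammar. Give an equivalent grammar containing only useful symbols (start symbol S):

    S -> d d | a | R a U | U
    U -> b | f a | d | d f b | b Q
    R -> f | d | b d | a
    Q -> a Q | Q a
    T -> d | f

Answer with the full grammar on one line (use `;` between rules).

Generating nonterminals: {R, S, T, U}.
Reachable from S after that: {R, S, U}.
Removed useless symbols: {Q, T} and every production mentioning them.

S -> d d | a | R a U | U; U -> b | f a | d | d f b; R -> f | d | b d | a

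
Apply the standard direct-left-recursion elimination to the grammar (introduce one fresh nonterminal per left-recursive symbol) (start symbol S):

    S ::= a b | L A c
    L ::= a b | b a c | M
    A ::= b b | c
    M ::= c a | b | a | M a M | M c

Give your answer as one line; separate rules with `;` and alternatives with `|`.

S ::= a b | L A c; L ::= a b | b a c | M; A ::= b b | c; M ::= c a M' | b M' | a M'; M' ::= a M M' | c M' | ε

M is directly left-recursive.
For M: α = {a M, c}, β = {c a, b, a}. Rewrite as M → β M' and M' → α M' | ε.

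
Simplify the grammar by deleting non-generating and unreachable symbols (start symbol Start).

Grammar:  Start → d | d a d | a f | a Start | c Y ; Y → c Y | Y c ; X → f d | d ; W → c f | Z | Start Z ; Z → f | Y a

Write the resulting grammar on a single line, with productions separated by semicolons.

Generating nonterminals: {Start, W, X, Z}.
Reachable from Start after that: {Start}.
Removed useless symbols: {W, X, Y, Z} and every production mentioning them.

Start → d | d a d | a f | a Start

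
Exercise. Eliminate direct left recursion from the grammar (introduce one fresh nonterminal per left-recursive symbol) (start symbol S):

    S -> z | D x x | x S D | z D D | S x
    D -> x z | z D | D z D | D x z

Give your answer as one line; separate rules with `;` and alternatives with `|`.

S, D are directly left-recursive.
For S: α = {x}, β = {z, D x x, x S D, z D D}. Rewrite as S → β S' and S' → α S' | ε.
For D: α = {z D, x z}, β = {x z, z D}. Rewrite as D → β D' and D' → α D' | ε.

S -> z S' | D x x S' | x S D S' | z D D S'; D -> x z D' | z D D'; S' -> x S' | eps; D' -> z D D' | x z D' | eps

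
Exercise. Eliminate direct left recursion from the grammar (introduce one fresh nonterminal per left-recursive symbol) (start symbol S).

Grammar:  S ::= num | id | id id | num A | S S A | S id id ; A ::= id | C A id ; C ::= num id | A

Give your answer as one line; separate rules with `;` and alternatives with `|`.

Left recursion appears on S.
For S: α = {S A, id id}, β = {num, id, id id, num A}. Rewrite as S → β S' and S' → α S' | ε.

S ::= num S' | id S' | id id S' | num A S'; A ::= id | C A id; C ::= num id | A; S' ::= S A S' | id id S' | epsilon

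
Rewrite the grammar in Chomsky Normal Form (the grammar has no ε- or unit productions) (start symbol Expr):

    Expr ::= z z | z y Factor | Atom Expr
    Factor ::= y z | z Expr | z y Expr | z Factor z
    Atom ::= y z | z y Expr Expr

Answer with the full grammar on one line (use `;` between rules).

Introduce a nonterminal for each terminal appearing in a rule of length ≥ 2: X1 → z, X2 → y.
Binarize each right-hand side of length ≥ 3 by chaining fresh nonterminals (Y1, Y2, …): affected rules were Expr → X1 X2 Factor; Factor → X1 X2 Expr; Factor → X1 Factor X1; Atom → X1 X2 Expr Expr.

Expr ::= X1 X1 | X1 Y1 | Atom Expr; Factor ::= X2 X1 | X1 Expr | X1 Y2 | X1 Y3; Atom ::= X2 X1 | X1 Y4; X1 ::= z; X2 ::= y; Y1 ::= X2 Factor; Y2 ::= X2 Expr; Y3 ::= Factor X1; Y4 ::= X2 Y5; Y5 ::= Expr Expr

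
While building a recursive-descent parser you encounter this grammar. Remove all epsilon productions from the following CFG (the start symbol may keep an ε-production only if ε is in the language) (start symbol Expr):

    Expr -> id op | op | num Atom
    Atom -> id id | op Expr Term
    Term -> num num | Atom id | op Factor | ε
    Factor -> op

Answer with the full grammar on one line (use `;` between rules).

Nullable set = {Term}.
ε ∉ L(G), so no ε-production is kept.
Add the nullable-subset variants: Atom → op Expr Term gives op Expr Term | op Expr.

Expr -> id op | op | num Atom; Atom -> id id | op Expr Term | op Expr; Term -> num num | Atom id | op Factor; Factor -> op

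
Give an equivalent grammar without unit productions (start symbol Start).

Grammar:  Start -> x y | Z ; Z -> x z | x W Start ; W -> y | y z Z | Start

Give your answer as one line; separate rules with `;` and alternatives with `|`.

Start -> x z | x W Start | x y; Z -> x z | x W Start; W -> x z | x W Start | x y | y | y z Z

Unit pairs: Start ⇒* {Z}; W ⇒* {Start, Z}.
For each unit pair (A, B), copy every non-unit production of B to A, then drop all unit productions.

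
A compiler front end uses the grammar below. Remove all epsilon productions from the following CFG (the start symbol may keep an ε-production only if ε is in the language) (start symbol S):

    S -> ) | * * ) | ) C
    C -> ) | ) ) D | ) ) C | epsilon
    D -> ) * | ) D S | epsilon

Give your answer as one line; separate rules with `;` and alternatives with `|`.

S -> ) | * * ) | ) C; C -> ) | ) ) D | ) ) | ) ) C; D -> ) * | ) D S | ) S

The nullable symbols are {C, D}.
ε ∉ L(G), so no ε-production is kept.
Expand every rule over subsets of its nullable positions: C → ) ) D gives ) ) D | ) ). D → ) D S gives ) D S | ) S.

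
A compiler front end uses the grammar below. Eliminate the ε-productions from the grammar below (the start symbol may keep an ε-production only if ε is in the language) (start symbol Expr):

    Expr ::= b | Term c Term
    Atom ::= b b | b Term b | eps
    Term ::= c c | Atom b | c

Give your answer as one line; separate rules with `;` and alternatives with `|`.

Nullable set = {Atom}.
ε ∉ L(G), so no ε-production is kept.
Add the nullable-subset variants: Term → Atom b gives Atom b | b.

Expr ::= b | Term c Term; Atom ::= b b | b Term b; Term ::= c c | Atom b | b | c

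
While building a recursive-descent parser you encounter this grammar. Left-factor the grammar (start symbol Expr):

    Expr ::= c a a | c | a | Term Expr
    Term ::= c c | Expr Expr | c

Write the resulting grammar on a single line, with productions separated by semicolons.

Expr has alternatives sharing prefix 'c': factor to Expr → c Expr1 with Expr1 → a a | ε.
Term has alternatives sharing prefix 'c': factor to Term → c Term1 with Term1 → c | ε.

Expr ::= a | Term Expr | c Expr1; Term ::= Expr Expr | c Term1; Expr1 ::= a a | epsilon; Term1 ::= c | epsilon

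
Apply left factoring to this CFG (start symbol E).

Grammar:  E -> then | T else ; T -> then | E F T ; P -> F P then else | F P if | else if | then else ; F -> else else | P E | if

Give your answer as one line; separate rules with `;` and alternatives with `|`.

E -> then | T else; T -> then | E F T; P -> else if | then else | F P P'; F -> else else | P E | if; P' -> then else | if

P has alternatives sharing prefix 'F P': factor to P → F P P' with P' → then else | if.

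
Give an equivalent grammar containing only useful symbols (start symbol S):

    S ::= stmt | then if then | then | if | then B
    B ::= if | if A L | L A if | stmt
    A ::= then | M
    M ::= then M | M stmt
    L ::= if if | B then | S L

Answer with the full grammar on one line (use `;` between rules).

S ::= stmt | then if then | then | if | then B; B ::= if | if A L | L A if | stmt; A ::= then; L ::= if if | B then | S L

Generating nonterminals: {A, B, L, S}.
Reachable from S after that: {A, B, L, S}.
Removed useless symbols: {M} and every production mentioning them.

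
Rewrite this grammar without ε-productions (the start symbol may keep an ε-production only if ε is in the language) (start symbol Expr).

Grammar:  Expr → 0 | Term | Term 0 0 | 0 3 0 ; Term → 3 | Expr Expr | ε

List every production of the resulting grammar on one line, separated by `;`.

The nullable symbols are {Expr, Term}.
ε ∈ L(G) since Expr is nullable, so keep Expr → ε.
For each production, add variants omitting each subset of nullable occurrences: Expr → Term 0 0 gives Term 0 0 | 0 0. Term → Expr Expr gives Expr Expr | Expr.

Expr → 0 | Term | Term 0 0 | 0 0 | 0 3 0 | ε; Term → 3 | Expr Expr | Expr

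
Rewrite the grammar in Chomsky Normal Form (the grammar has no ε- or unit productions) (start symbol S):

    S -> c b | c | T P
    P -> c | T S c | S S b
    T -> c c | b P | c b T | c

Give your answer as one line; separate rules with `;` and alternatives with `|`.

Introduce a nonterminal for each terminal appearing in a rule of length ≥ 2: X1 → c, X2 → b.
Binarize each right-hand side of length ≥ 3 by chaining fresh nonterminals (Y1, Y2, …): affected rules were P → T S X1; P → S S X2; T → X1 X2 T.

S -> X1 X2 | c | T P; P -> c | T Y1 | S Y2; T -> X1 X1 | X2 P | X1 Y3 | c; X1 -> c; X2 -> b; Y1 -> S X1; Y2 -> S X2; Y3 -> X2 T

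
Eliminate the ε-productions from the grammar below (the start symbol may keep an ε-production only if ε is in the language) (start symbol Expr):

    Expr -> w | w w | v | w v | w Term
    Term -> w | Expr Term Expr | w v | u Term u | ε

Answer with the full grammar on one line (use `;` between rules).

Expr -> w | w w | v | w v | w Term; Term -> w | Expr Term Expr | Expr Expr | w v | u Term u | u u

The nullable symbols are {Term}.
ε ∉ L(G), so no ε-production is kept.
Expand every rule over subsets of its nullable positions: Term → Expr Term Expr gives Expr Term Expr | Expr Expr. Term → u Term u gives u Term u | u u.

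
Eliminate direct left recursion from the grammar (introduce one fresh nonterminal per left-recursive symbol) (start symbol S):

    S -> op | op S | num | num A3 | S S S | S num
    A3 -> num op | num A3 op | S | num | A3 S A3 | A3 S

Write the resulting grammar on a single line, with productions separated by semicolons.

S, A3 are directly left-recursive.
For S: α = {S S, num}, β = {op, op S, num, num A3}. Rewrite as S → β S' and S' → α S' | ε.
For A3: α = {S A3, S}, β = {num op, num A3 op, S, num}. Rewrite as A3 → β A3' and A3' → α A3' | ε.

S -> op S' | op S S' | num S' | num A3 S'; A3 -> num op A3' | num A3 op A3' | S A3' | num A3'; S' -> S S S' | num S' | ε; A3' -> S A3 A3' | S A3' | ε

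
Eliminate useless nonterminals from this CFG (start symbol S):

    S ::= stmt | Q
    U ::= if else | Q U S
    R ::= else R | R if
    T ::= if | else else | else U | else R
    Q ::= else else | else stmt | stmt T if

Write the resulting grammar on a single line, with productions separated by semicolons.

S ::= stmt | Q; U ::= if else | Q U S; T ::= if | else else | else U; Q ::= else else | else stmt | stmt T if

Generating nonterminals: {Q, S, T, U}.
Reachable from S after that: {Q, S, T, U}.
Removed useless symbols: {R} and every production mentioning them.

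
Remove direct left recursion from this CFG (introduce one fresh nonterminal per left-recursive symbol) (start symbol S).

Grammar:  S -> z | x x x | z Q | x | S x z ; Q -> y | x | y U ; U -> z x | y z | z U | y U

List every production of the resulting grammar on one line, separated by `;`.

Directly left-recursive nonterminal: S.
For S: α = {x z}, β = {z, x x x, z Q, x}. Rewrite as S → β S' and S' → α S' | ε.

S -> z S' | x x x S' | z Q S' | x S'; Q -> y | x | y U; U -> z x | y z | z U | y U; S' -> x z S' | ε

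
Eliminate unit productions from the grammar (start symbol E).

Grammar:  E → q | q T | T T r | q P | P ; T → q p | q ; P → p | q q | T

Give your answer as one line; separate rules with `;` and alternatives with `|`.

E → q | q T | T T r | q P | p | q q | q p; T → q p | q; P → p | q q | q p | q

Unit pairs: E ⇒* {P, T}; P ⇒* {T}.
For each unit pair (A, B), copy every non-unit production of B to A, then drop all unit productions.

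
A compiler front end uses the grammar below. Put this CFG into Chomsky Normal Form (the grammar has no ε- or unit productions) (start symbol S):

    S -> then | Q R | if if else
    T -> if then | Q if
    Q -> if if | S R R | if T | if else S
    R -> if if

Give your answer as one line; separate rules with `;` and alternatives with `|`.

S -> then | Q R | X1 Y1; T -> X1 X3 | Q X1; Q -> X1 X1 | S Y2 | X1 T | X1 Y3; R -> X1 X1; X1 -> if; X2 -> else; X3 -> then; Y1 -> X1 X2; Y2 -> R R; Y3 -> X2 S

Introduce a nonterminal for each terminal appearing in a rule of length ≥ 2: X1 → if, X2 → else, X3 → then.
Binarize each right-hand side of length ≥ 3 by chaining fresh nonterminals (Y1, Y2, …): affected rules were S → X1 X1 X2; Q → S R R; Q → X1 X2 S.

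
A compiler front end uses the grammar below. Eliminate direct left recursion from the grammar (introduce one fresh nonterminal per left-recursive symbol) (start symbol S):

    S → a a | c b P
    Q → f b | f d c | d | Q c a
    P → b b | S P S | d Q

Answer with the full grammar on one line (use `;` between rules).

Directly left-recursive nonterminal: Q.
For Q: α = {c a}, β = {f b, f d c, d}. Rewrite as Q → β Q' and Q' → α Q' | ε.

S → a a | c b P; Q → f b Q' | f d c Q' | d Q'; P → b b | S P S | d Q; Q' → c a Q' | epsilon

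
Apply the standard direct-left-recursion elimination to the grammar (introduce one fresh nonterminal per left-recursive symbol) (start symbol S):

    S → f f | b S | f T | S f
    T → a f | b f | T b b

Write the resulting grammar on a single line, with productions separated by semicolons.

Directly left-recursive nonterminals: S, T.
For S: α = {f}, β = {f f, b S, f T}. Rewrite as S → β S' and S' → α S' | ε.
For T: α = {b b}, β = {a f, b f}. Rewrite as T → β T' and T' → α T' | ε.

S → f f S' | b S S' | f T S'; T → a f T' | b f T'; S' → f S' | epsilon; T' → b b T' | epsilon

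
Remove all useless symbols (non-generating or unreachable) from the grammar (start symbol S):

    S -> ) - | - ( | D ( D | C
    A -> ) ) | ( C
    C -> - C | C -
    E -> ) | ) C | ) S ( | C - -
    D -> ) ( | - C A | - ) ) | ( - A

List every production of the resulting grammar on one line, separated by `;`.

Generating nonterminals: {A, D, E, S}.
Reachable from S after that: {A, D, S}.
Removed useless symbols: {C, E} and every production mentioning them.

S -> ) - | - ( | D ( D; A -> ) ); D -> ) ( | - ) ) | ( - A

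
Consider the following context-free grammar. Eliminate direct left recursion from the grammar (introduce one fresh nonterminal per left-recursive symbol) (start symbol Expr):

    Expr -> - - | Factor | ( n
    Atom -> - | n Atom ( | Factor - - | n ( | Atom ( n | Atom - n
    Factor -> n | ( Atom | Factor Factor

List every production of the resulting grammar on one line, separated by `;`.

Left recursion appears on Atom, Factor.
For Atom: α = {( n, - n}, β = {-, n Atom (, Factor - -, n (}. Rewrite as Atom → β Atom1 and Atom1 → α Atom1 | ε.
For Factor: α = {Factor}, β = {n, ( Atom}. Rewrite as Factor → β Factor1 and Factor1 → α Factor1 | ε.

Expr -> - - | Factor | ( n; Atom -> - Atom1 | n Atom ( Atom1 | Factor - - Atom1 | n ( Atom1; Factor -> n Factor1 | ( Atom Factor1; Atom1 -> ( n Atom1 | - n Atom1 | ε; Factor1 -> Factor Factor1 | ε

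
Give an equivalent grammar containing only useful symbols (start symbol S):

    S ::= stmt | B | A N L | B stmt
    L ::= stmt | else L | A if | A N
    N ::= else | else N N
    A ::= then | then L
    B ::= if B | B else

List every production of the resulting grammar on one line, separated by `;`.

Generating nonterminals: {A, L, N, S}.
Reachable from S after that: {A, L, N, S}.
Removed useless symbols: {B} and every production mentioning them.

S ::= stmt | A N L; L ::= stmt | else L | A if | A N; N ::= else | else N N; A ::= then | then L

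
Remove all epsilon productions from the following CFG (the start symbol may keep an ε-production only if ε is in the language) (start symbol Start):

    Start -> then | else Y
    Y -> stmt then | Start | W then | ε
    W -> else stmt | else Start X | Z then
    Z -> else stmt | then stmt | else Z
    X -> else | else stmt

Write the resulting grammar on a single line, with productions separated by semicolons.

Start -> then | else Y | else; Y -> stmt then | Start | W then; W -> else stmt | else Start X | Z then; Z -> else stmt | then stmt | else Z; X -> else | else stmt

The nullable symbols are {Y}.
ε ∉ L(G), so no ε-production is kept.
For each production, add variants omitting each subset of nullable occurrences: Start → else Y gives else Y | else.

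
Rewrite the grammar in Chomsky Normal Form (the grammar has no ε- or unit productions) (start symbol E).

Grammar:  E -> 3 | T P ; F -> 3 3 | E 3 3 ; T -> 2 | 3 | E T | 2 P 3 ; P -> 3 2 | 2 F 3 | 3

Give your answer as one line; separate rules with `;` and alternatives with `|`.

E -> 3 | T P; F -> X1 X1 | E Y1; T -> 2 | 3 | E T | X2 Y2; P -> X1 X2 | X2 Y3 | 3; X1 -> 3; X2 -> 2; Y1 -> X1 X1; Y2 -> P X1; Y3 -> F X1

Introduce a nonterminal for each terminal appearing in a rule of length ≥ 2: X1 → 3, X2 → 2.
Binarize each right-hand side of length ≥ 3 by chaining fresh nonterminals (Y1, Y2, …): affected rules were F → E X1 X1; T → X2 P X1; P → X2 F X1.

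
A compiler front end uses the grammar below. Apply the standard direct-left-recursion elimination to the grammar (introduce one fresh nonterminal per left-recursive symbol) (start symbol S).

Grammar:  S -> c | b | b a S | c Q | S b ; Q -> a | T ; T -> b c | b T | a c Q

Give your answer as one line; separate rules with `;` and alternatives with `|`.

S -> c S' | b S' | b a S S' | c Q S'; Q -> a | T; T -> b c | b T | a c Q; S' -> b S' | ε

Directly left-recursive nonterminal: S.
For S: α = {b}, β = {c, b, b a S, c Q}. Rewrite as S → β S' and S' → α S' | ε.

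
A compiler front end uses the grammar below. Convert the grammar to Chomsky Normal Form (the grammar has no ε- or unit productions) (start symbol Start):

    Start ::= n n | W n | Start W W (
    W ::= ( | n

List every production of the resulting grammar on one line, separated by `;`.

Introduce a nonterminal for each terminal appearing in a rule of length ≥ 2: X1 → n, X2 → (.
Binarize each right-hand side of length ≥ 3 by chaining fresh nonterminals (Y1, Y2, …): affected rules were Start → Start W W X2.

Start ::= X1 X1 | W X1 | Start Y1; W ::= ( | n; X1 ::= n; X2 ::= (; Y1 ::= W Y2; Y2 ::= W X2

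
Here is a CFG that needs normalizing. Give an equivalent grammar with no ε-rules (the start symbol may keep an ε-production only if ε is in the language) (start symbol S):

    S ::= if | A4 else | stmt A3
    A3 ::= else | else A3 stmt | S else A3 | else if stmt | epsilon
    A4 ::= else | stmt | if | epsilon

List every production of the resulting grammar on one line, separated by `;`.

S ::= if | A4 else | else | stmt A3 | stmt; A3 ::= else | else A3 stmt | else stmt | S else A3 | S else | else if stmt; A4 ::= else | stmt | if

Nullable set = {A3, A4}.
ε ∉ L(G), so no ε-production is kept.
Expand every rule over subsets of its nullable positions: S → A4 else gives A4 else | else. S → stmt A3 gives stmt A3 | stmt. A3 → else A3 stmt gives else A3 stmt | else stmt. A3 → S else A3 gives S else A3 | S else.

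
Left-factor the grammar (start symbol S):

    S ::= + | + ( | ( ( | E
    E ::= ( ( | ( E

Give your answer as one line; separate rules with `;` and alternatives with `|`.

S ::= ( ( | E | + S'; E ::= ( E'; S' ::= ε | (; E' ::= ( | E

S has alternatives sharing prefix '+': factor to S → + S' with S' → ε | (.
E has alternatives sharing prefix '(': factor to E → ( E' with E' → ( | E.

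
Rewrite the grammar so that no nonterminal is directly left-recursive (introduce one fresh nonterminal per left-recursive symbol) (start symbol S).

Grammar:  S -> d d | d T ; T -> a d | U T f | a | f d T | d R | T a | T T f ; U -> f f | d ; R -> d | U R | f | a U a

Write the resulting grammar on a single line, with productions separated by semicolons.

Directly left-recursive nonterminal: T.
For T: α = {a, T f}, β = {a d, U T f, a, f d T, d R}. Rewrite as T → β T' and T' → α T' | ε.

S -> d d | d T; T -> a d T' | U T f T' | a T' | f d T T' | d R T'; U -> f f | d; R -> d | U R | f | a U a; T' -> a T' | T f T' | ε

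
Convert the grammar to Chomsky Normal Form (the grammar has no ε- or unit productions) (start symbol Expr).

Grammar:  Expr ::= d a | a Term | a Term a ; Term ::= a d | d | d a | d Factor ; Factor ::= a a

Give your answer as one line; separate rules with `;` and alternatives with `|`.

Expr ::= X1 X2 | X2 Term | X2 Y1; Term ::= X2 X1 | d | X1 X2 | X1 Factor; Factor ::= X2 X2; X1 ::= d; X2 ::= a; Y1 ::= Term X2

Introduce a nonterminal for each terminal appearing in a rule of length ≥ 2: X1 → d, X2 → a.
Binarize each right-hand side of length ≥ 3 by chaining fresh nonterminals (Y1, Y2, …): affected rules were Expr → X2 Term X2.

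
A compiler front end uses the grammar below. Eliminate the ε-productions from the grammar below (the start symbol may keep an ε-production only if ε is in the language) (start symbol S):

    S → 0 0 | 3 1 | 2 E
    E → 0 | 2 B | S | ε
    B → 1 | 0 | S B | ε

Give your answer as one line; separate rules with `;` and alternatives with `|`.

S → 0 0 | 3 1 | 2 E | 2; E → 0 | 2 B | 2 | S; B → 1 | 0 | S B | S

The nullable symbols are {B, E}.
ε ∉ L(G), so no ε-production is kept.
Expand every rule over subsets of its nullable positions: S → 2 E gives 2 E | 2. E → 2 B gives 2 B | 2. B → S B gives S B | S.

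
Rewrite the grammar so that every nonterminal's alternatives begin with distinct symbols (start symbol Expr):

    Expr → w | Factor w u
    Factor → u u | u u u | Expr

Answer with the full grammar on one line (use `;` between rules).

Expr → w | Factor w u; Factor → Expr | u u Factor1; Factor1 → ε | u

Factor has alternatives sharing prefix 'u u': factor to Factor → u u Factor1 with Factor1 → ε | u.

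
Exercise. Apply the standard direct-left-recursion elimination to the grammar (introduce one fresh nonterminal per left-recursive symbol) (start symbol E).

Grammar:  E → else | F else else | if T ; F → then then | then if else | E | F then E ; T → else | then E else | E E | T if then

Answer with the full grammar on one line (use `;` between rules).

E → else | F else else | if T; F → then then F' | then if else F' | E F'; T → else T' | then E else T' | E E T'; F' → then E F' | ε; T' → if then T' | ε

F, T are directly left-recursive.
For F: α = {then E}, β = {then then, then if else, E}. Rewrite as F → β F' and F' → α F' | ε.
For T: α = {if then}, β = {else, then E else, E E}. Rewrite as T → β T' and T' → α T' | ε.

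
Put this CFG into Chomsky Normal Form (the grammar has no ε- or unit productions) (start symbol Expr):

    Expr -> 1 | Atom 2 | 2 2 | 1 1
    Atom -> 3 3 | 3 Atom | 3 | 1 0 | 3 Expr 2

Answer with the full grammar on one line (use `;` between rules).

Introduce a nonterminal for each terminal appearing in a rule of length ≥ 2: X1 → 2, X2 → 1, X3 → 3, X4 → 0.
Binarize each right-hand side of length ≥ 3 by chaining fresh nonterminals (Y1, Y2, …): affected rules were Atom → X3 Expr X1.

Expr -> 1 | Atom X1 | X1 X1 | X2 X2; Atom -> X3 X3 | X3 Atom | 3 | X2 X4 | X3 Y1; X1 -> 2; X2 -> 1; X3 -> 3; X4 -> 0; Y1 -> Expr X1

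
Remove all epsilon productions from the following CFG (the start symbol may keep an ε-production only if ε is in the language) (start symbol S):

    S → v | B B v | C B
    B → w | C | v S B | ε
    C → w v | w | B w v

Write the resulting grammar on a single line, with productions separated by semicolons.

Nullable nonterminals: {B}.
ε ∉ L(G), so no ε-production is kept.
Expand every rule over subsets of its nullable positions: S → B B v gives B B v | B v. S → C B gives C B | C. B → v S B gives v S B | v S.

S → v | B B v | B v | C B | C; B → w | C | v S B | v S; C → w v | w | B w v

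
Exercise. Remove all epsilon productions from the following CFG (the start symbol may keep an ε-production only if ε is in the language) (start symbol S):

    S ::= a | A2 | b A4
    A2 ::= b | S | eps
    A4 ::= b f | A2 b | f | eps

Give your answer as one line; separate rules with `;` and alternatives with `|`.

S ::= a | A2 | b A4 | b | eps; A2 ::= b | S; A4 ::= b f | A2 b | b | f

Nullable set = {A2, A4, S}.
ε ∈ L(G) since S is nullable, so keep S → ε.
For each production, add variants omitting each subset of nullable occurrences: S → b A4 gives b A4 | b. A4 → A2 b gives A2 b | b.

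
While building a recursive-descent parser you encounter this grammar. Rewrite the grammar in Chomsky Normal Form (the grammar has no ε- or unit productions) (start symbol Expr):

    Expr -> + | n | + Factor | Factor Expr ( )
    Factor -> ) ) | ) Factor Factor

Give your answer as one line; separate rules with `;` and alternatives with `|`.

Introduce a nonterminal for each terminal appearing in a rule of length ≥ 2: X1 → +, X2 → (, X3 → ).
Binarize each right-hand side of length ≥ 3 by chaining fresh nonterminals (Y1, Y2, …): affected rules were Expr → Factor Expr X2 X3; Factor → X3 Factor Factor.

Expr -> + | n | X1 Factor | Factor Y1; Factor -> X3 X3 | X3 Y3; X1 -> +; X2 -> (; X3 -> ); Y1 -> Expr Y2; Y2 -> X2 X3; Y3 -> Factor Factor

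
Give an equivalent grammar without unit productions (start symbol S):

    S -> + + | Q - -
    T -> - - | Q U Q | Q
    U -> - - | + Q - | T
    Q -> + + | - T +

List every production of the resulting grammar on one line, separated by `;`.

Unit pairs: T ⇒* {Q}; U ⇒* {Q, T}.
For every A with A ⇒* B via unit rules, add B's non-unit alternatives to A; then delete every rule of the form X → Y.

S -> + + | Q - -; T -> + + | - T + | - - | Q U Q; U -> - - | + Q - | + + | - T + | Q U Q; Q -> + + | - T +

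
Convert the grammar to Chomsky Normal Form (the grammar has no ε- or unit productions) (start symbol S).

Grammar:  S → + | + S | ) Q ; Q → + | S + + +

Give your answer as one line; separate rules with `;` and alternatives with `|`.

Introduce a nonterminal for each terminal appearing in a rule of length ≥ 2: X1 → +, X2 → ).
Binarize each right-hand side of length ≥ 3 by chaining fresh nonterminals (Y1, Y2, …): affected rules were Q → S X1 X1 X1.

S → + | X1 S | X2 Q; Q → + | S Y1; X1 → +; X2 → ); Y1 → X1 Y2; Y2 → X1 X1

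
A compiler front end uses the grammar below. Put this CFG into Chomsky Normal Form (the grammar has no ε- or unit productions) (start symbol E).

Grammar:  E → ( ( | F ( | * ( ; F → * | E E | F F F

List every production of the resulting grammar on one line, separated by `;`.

Introduce a nonterminal for each terminal appearing in a rule of length ≥ 2: X1 → (, X2 → *.
Binarize each right-hand side of length ≥ 3 by chaining fresh nonterminals (Y1, Y2, …): affected rules were F → F F F.

E → X1 X1 | F X1 | X2 X1; F → * | E E | F Y1; X1 → (; X2 → *; Y1 → F F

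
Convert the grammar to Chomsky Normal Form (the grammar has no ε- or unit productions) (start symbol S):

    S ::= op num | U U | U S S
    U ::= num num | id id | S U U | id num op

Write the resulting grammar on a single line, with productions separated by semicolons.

Introduce a nonterminal for each terminal appearing in a rule of length ≥ 2: X1 → op, X2 → num, X3 → id.
Binarize each right-hand side of length ≥ 3 by chaining fresh nonterminals (Y1, Y2, …): affected rules were S → U S S; U → S U U; U → X3 X2 X1.

S ::= X1 X2 | U U | U Y1; U ::= X2 X2 | X3 X3 | S Y2 | X3 Y3; X1 ::= op; X2 ::= num; X3 ::= id; Y1 ::= S S; Y2 ::= U U; Y3 ::= X2 X1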